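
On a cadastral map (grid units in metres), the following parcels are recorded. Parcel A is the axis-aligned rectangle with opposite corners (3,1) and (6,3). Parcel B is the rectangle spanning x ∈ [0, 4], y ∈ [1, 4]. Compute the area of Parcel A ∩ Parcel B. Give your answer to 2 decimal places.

2.00

|Parcel A∩Parcel B|: x∈[3,4], y∈[1,3] → 1·2 = 2.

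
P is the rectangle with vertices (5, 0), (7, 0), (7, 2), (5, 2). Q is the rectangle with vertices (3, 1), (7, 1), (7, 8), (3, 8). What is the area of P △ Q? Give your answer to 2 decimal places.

|P∩Q|: x∈[5,7], y∈[1,2] → 2·1 = 2.
|P △ Q| = |P| + |Q| − 2·|P∩Q| = 4 + 28 − 4 = 28.00.

28.00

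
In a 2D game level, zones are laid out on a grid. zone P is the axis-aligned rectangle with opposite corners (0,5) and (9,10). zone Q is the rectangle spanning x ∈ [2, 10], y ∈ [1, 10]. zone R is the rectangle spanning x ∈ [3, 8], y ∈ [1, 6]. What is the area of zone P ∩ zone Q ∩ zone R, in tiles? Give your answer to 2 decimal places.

The intersection is the polygon with vertices (3,5), (3,6), (8,6), (8,5).
By the shoelace formula its area is 5.00.

5.00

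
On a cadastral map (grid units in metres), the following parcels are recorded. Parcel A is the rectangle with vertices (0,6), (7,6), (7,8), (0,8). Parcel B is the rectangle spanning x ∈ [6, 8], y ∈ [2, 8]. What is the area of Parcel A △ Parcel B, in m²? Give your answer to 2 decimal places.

|Parcel A∩Parcel B|: x∈[6,7], y∈[6,8] → 1·2 = 2.
|Parcel A △ Parcel B| = |Parcel A| + |Parcel B| − 2·|Parcel A∩Parcel B| = 14 + 12 − 4 = 22.00.

22.00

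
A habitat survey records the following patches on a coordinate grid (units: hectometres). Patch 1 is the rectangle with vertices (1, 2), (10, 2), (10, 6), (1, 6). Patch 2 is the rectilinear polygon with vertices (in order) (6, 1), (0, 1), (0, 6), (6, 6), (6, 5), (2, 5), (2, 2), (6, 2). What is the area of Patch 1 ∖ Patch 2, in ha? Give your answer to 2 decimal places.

|Patch 1| = 36, |Patch 1∩Patch 2| = 8.
|Patch 1 ∖ Patch 2| = |Patch 1| − |Patch 1∩Patch 2| = 36 − 8 = 28.00.

28.00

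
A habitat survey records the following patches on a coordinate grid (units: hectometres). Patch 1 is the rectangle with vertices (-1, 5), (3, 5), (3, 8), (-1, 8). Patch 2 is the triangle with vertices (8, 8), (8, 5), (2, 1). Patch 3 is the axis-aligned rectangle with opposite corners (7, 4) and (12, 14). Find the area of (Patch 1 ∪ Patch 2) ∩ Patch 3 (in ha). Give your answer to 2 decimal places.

The region (Patch 1 ∪ Patch 2) ∩ Patch 3 is the polygon with vertices (7,4.333), (7,6.833), (8,8), (8,5).
By the shoelace formula its area is 2.75.

2.75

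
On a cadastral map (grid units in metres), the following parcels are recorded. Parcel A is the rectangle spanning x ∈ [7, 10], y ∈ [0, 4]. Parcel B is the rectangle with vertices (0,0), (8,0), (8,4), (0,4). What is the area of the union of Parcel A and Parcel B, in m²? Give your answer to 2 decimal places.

By inclusion–exclusion:
Individual areas: |Parcel A| = 12, |Parcel B| = 32.
|Parcel A∩Parcel B|: x∈[7,8], y∈[0,4] → 1·4 = 4.
|Parcel A ∪ Parcel B| = 44 − 4 = 40.00.

40.00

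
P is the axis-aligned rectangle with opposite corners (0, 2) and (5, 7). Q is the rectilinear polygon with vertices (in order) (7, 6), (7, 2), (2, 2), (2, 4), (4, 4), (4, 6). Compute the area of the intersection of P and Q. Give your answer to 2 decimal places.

8.00

The intersection is the polygon with vertices (5,2), (2,2), (2,4), (4,4), (4,6), (5,6).
By the shoelace formula its area is 8.00.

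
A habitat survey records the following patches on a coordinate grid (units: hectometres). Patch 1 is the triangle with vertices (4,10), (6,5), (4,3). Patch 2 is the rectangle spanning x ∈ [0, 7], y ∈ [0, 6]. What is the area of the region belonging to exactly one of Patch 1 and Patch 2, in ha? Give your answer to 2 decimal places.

|Patch 1| = 7, |Patch 2| = 42, |Patch 1∩Patch 2| = 3.8.
|Patch 1 △ Patch 2| = |Patch 1| + |Patch 2| − 2·|Patch 1∩Patch 2| = 7 + 42 − 7.6 = 41.40.

41.40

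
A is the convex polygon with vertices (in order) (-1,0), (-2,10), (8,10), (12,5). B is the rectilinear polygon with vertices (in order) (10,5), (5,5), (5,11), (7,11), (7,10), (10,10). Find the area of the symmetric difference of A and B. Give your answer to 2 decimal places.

|A| = 92.5, |B| = 27, |A∩B| = 22.5.
|A △ B| = |A| + |B| − 2·|A∩B| = 92.5 + 27 − 45 = 74.50.

74.50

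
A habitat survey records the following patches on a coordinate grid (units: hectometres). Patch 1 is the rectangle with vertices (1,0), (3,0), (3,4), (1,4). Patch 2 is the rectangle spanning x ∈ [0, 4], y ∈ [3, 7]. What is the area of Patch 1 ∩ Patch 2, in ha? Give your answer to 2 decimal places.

2.00

|Patch 1∩Patch 2|: x∈[1,3], y∈[3,4] → 2·1 = 2.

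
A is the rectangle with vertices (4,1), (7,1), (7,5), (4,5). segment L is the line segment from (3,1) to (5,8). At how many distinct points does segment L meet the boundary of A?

2

The segment meets the boundary at (4.143,5), (4,4.5).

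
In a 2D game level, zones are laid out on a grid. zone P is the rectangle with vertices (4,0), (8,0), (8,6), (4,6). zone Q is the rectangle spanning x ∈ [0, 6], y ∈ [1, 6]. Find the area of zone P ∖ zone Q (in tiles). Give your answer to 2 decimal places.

14.00

|zone P∩zone Q|: x∈[4,6], y∈[1,6] → 2·5 = 10.
|zone P| = 24.
|zone P ∖ zone Q| = |zone P| − |zone P∩zone Q| = 24 − 10 = 14.00.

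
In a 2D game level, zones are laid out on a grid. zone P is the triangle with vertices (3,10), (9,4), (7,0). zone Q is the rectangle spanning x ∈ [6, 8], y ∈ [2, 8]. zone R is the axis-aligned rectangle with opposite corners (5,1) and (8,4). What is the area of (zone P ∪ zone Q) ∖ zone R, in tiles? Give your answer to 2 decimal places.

16.25

|zone P ∪ zone Q| = 22.05.
|(zone P ∪ zone Q) ∩ zone R| = 5.8.
|(zone P ∪ zone Q) ∖ zone R| = 22.05 − 5.8 = 16.25.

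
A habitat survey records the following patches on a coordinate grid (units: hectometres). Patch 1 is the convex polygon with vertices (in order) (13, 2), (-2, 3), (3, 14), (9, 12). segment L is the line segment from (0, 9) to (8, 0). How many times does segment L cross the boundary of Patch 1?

The segment meets the boundary at (5.795,2.48), (0.481,8.459).

2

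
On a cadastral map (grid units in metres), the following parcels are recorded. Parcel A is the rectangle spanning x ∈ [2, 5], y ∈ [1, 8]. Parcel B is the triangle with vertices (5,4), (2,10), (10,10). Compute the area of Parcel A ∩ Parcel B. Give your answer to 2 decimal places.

The intersection is the polygon with vertices (5,8), (5,4), (3,8).
By the shoelace formula its area is 4.00.

4.00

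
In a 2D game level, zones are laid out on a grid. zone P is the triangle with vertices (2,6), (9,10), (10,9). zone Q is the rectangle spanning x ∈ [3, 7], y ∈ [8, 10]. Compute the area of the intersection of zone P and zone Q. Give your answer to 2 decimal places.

The intersection is the polygon with vertices (7,8.857), (7,8), (5.5,8).
By the shoelace formula its area is 0.64.

0.64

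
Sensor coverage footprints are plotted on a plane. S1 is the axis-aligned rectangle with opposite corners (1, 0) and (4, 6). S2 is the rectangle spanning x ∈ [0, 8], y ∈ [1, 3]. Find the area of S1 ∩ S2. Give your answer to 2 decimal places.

6.00

|S1∩S2|: x∈[1,4], y∈[1,3] → 3·2 = 6.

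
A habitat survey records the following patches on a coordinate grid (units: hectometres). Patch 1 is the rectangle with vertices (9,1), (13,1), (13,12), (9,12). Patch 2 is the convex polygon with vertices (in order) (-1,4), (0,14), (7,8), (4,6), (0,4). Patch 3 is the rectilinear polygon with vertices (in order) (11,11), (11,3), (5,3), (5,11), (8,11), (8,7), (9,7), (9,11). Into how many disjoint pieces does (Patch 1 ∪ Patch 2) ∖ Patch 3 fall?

2

(Patch 1 ∪ Patch 2) ∖ Patch 3 splits into 2 disjoint pieces (area 28, area 37.9524).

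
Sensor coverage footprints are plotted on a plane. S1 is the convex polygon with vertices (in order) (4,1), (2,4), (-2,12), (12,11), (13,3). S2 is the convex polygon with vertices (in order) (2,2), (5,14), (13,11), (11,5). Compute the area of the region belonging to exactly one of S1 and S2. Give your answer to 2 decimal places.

62.17

|S1| = 113, |S2| = 76.5, |S1∩S2| = 63.6643.
|S1 △ S2| = |S1| + |S2| − 2·|S1∩S2| = 113 + 76.5 − 127.3285 = 62.17.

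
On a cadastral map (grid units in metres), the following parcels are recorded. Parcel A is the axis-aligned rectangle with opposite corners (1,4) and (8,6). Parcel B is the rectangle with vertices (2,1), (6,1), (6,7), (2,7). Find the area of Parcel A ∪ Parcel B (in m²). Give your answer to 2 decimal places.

30.00

By inclusion–exclusion:
Individual areas: |Parcel A| = 14, |Parcel B| = 24.
|Parcel A∩Parcel B|: x∈[2,6], y∈[4,6] → 4·2 = 8.
|Parcel A ∪ Parcel B| = 38 − 8 = 30.00.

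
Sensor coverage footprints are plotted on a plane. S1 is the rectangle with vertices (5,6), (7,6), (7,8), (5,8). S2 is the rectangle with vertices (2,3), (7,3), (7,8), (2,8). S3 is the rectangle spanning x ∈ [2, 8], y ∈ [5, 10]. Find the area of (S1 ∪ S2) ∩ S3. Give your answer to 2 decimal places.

The region (S1 ∪ S2) ∩ S3 is the polygon with vertices (7,5), (2,5), (2,8), (5,8), (7,8), (7,6).
By the shoelace formula its area is 15.00.

15.00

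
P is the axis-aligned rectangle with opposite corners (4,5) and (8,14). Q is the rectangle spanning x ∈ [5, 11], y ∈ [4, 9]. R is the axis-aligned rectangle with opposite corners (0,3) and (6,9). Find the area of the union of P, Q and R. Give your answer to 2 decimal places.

81.00

By inclusion–exclusion:
Individual areas: |P| = 36, |Q| = 30, |R| = 36.
|P∩Q|: x∈[5,8], y∈[5,9] → 3·4 = 12.
|P∩R|: x∈[4,6], y∈[5,9] → 2·4 = 8.
|Q∩R|: x∈[5,6], y∈[4,9] → 1·5 = 5.
|P∩Q∩R| = 4.
|P ∪ Q ∪ R| = 102 − 25 + 4 = 81.00.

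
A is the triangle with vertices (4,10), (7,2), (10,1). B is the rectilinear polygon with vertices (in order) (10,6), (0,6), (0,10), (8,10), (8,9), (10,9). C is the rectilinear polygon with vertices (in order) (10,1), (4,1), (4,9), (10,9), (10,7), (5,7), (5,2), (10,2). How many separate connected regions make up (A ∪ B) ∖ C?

(A ∪ B) ∖ C splits into 2 disjoint pieces (area 12, area 20).

2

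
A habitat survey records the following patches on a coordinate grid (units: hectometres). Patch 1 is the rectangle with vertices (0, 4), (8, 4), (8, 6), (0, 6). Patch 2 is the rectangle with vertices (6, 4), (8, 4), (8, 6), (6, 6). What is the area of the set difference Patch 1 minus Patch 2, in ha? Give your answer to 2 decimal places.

12.00

|Patch 1∩Patch 2|: x∈[6,8], y∈[4,6] → 2·2 = 4.
|Patch 1| = 16.
|Patch 1 ∖ Patch 2| = |Patch 1| − |Patch 1∩Patch 2| = 16 − 4 = 12.00.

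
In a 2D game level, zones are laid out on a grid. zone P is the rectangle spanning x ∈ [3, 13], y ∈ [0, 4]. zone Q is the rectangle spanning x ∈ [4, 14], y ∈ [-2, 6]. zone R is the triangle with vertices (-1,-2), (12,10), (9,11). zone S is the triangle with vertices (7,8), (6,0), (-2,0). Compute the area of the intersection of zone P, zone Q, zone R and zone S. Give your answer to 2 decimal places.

The intersection is the polygon with vertices (5.5,4), (4,2.615), (4,4).
By the shoelace formula its area is 1.04.

1.04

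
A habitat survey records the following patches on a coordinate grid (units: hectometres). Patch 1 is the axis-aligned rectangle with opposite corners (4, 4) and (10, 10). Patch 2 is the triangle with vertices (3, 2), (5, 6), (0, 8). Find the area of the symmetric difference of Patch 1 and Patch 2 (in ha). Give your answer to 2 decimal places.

|Patch 1| = 36, |Patch 2| = 12, |Patch 1∩Patch 2| = 1.2.
|Patch 1 △ Patch 2| = |Patch 1| + |Patch 2| − 2·|Patch 1∩Patch 2| = 36 + 12 − 2.4 = 45.60.

45.60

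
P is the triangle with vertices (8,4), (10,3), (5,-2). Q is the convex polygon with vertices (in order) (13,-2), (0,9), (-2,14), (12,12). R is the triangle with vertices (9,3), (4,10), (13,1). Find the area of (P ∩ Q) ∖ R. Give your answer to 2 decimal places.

2.58

|P ∩ Q| = 3.1396.
|(P ∩ Q) ∩ R| = 0.5556.
|(P ∩ Q) ∖ R| = 3.1396 − 0.5556 = 2.58.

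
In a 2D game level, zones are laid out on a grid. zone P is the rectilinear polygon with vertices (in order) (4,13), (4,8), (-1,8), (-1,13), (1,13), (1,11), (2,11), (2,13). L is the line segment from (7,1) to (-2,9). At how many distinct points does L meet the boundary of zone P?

The segment meets the boundary at (-1,8.111), (-0.875,8).

2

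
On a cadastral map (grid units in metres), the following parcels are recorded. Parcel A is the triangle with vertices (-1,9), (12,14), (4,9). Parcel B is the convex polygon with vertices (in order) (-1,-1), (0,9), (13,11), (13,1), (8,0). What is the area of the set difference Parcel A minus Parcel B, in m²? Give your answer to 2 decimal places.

10.87

|Parcel A| = 12.5, |Parcel A∩Parcel B| = 1.6327.
|Parcel A ∖ Parcel B| = |Parcel A| − |Parcel A∩Parcel B| = 12.5 − 1.6327 = 10.87.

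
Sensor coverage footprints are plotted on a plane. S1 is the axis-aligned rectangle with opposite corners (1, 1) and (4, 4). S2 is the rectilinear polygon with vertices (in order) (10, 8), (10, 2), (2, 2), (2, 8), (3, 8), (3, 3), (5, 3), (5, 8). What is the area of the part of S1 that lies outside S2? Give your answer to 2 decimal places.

|S1| = 9, |S1∩S2| = 3.
|S1 ∖ S2| = |S1| − |S1∩S2| = 9 − 3 = 6.00.

6.00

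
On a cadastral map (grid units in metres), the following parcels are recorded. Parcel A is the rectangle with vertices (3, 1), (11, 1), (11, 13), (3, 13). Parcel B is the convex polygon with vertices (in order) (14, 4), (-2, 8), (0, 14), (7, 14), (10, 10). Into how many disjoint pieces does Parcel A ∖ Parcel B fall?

Parcel A ∖ Parcel B splits into 2 disjoint pieces (area 38, area 7.125).

2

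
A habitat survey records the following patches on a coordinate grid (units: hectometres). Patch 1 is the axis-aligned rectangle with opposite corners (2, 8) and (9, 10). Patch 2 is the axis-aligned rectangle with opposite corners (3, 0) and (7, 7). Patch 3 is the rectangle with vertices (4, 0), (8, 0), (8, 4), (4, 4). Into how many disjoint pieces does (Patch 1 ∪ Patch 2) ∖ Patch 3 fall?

2

(Patch 1 ∪ Patch 2) ∖ Patch 3 splits into 2 disjoint pieces (area 14, area 16).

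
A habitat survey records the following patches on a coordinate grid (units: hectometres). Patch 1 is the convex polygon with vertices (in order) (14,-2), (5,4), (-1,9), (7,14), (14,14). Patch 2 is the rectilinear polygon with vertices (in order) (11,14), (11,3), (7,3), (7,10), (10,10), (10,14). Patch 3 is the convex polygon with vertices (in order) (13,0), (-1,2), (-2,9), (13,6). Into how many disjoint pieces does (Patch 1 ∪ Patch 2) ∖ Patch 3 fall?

(Patch 1 ∪ Patch 2) ∖ Patch 3 is a single connected region.

1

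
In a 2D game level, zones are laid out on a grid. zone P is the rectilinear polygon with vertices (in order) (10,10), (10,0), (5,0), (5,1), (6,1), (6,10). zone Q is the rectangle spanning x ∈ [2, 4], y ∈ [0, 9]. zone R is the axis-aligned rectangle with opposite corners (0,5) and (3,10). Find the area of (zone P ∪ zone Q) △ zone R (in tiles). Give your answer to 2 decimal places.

|zone P ∪ zone Q| = 59.
|(zone P ∪ zone Q) ∩ zone R| = 4.
|(zone P ∪ zone Q) △ zone R| = 59 + 15 − 8 = 66.00.

66.00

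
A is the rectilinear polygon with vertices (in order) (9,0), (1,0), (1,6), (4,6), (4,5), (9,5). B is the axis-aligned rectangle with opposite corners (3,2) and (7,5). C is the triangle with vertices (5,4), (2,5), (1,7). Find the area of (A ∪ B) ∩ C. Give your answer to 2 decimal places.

The region (A ∪ B) ∩ C is the polygon with vertices (2.333,6), (5,4), (2,5), (1.5,6).
By the shoelace formula its area is 2.08.

2.08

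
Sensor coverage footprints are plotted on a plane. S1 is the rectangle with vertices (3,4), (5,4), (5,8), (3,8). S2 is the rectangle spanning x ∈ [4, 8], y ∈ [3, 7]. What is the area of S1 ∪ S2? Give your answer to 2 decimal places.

21.00

By inclusion–exclusion:
Individual areas: |S1| = 8, |S2| = 16.
|S1∩S2|: x∈[4,5], y∈[4,7] → 1·3 = 3.
|S1 ∪ S2| = 24 − 3 = 21.00.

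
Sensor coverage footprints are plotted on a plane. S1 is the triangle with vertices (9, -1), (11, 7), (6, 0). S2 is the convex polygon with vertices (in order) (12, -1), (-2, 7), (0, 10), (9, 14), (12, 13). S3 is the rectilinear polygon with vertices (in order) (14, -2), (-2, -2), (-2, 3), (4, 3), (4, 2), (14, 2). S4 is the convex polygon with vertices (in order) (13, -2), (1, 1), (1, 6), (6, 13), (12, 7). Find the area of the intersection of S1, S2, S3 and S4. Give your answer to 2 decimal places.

The intersection is the polygon with vertices (7.232,1.725), (7.429,2), (9.75,2), (9.375,0.5).
By the shoelace formula its area is 2.16.

2.16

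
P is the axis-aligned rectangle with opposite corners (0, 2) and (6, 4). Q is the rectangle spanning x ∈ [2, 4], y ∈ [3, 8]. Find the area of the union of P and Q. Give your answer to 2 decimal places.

By inclusion–exclusion:
Individual areas: |P| = 12, |Q| = 10.
|P∩Q|: x∈[2,4], y∈[3,4] → 2·1 = 2.
|P ∪ Q| = 22 − 2 = 20.00.

20.00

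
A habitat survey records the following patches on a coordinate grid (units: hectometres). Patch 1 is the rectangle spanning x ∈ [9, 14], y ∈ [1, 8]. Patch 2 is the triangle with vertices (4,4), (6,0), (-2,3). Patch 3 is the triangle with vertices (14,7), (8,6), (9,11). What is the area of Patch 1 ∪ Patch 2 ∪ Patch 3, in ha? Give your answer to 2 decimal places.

56.04

By inclusion–exclusion:
Individual areas: |Patch 1| = 35, |Patch 2| = 13, |Patch 3| = 14.5.
|Patch 1∩Patch 2| = 0.
|Patch 1∩Patch 3| = 6.4583.
|Patch 2∩Patch 3| = 0.
|Patch 1∩Patch 2∩Patch 3| = 0.
|Patch 1 ∪ Patch 2 ∪ Patch 3| = 62.5 − 6.4583 + 0 = 56.04.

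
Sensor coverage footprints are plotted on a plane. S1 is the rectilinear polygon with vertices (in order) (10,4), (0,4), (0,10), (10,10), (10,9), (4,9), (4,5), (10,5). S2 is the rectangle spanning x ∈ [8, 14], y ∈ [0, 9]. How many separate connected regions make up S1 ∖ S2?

S1 ∖ S2 is a single connected region.

1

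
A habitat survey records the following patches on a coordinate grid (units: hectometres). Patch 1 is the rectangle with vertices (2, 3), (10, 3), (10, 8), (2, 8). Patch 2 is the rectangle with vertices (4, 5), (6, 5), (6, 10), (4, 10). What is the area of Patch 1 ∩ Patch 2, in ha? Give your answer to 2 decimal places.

|Patch 1∩Patch 2|: x∈[4,6], y∈[5,8] → 2·3 = 6.

6.00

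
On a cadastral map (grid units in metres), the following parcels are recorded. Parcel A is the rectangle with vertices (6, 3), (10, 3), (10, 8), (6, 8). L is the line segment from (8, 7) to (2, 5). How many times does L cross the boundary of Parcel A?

The segment meets the boundary at (6,6.333).

1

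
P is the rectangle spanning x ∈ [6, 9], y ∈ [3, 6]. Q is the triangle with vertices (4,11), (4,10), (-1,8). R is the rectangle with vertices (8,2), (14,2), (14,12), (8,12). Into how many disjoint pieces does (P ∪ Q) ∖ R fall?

(P ∪ Q) ∖ R splits into 2 disjoint pieces (area 6, area 2.5).

2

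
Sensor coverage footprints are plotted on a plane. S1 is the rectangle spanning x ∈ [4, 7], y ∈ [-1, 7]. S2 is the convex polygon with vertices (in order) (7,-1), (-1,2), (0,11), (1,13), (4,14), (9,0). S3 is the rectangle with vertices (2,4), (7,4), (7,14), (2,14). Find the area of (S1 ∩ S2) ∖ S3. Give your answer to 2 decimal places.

13.31

|S1 ∩ S2| = 21.9625.
|(S1 ∩ S2) ∩ S3| = 8.65.
|(S1 ∩ S2) ∖ S3| = 21.9625 − 8.65 = 13.31.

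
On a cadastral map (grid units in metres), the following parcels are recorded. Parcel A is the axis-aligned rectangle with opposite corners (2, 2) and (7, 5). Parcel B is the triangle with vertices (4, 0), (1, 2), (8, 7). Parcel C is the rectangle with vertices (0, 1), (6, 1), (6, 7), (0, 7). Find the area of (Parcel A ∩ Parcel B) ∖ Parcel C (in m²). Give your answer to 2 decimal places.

|Parcel A ∩ Parcel B| = 8.3429.
|(Parcel A ∩ Parcel B) ∩ Parcel C| = 7.7.
|(Parcel A ∩ Parcel B) ∖ Parcel C| = 8.3429 − 7.7 = 0.64.

0.64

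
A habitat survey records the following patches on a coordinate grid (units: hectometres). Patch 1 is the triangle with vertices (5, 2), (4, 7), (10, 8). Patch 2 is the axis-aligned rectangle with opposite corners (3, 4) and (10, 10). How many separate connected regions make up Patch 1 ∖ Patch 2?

Patch 1 ∖ Patch 2 is a single connected region.

1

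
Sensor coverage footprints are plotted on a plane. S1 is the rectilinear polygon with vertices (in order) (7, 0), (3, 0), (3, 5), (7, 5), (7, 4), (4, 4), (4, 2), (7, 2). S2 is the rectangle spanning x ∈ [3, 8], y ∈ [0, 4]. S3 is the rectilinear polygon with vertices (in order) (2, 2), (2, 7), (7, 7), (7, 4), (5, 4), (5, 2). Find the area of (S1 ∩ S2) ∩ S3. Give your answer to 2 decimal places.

|S1 ∩ S2| = 10.
|(S1 ∩ S2) ∩ S3| = 2.00.

2.00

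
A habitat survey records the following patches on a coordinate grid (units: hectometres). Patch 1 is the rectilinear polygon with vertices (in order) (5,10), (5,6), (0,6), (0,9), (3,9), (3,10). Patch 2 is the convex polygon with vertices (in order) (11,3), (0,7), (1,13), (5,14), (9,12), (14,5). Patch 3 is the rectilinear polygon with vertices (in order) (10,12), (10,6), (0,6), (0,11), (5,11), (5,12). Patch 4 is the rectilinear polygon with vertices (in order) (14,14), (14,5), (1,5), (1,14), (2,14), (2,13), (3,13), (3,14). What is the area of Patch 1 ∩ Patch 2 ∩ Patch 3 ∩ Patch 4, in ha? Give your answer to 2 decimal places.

The intersection is the polygon with vertices (1,6.636), (1,9), (3,9), (3,10), (5,10), (5,6), (2.75,6).
By the shoelace formula its area is 13.44.

13.44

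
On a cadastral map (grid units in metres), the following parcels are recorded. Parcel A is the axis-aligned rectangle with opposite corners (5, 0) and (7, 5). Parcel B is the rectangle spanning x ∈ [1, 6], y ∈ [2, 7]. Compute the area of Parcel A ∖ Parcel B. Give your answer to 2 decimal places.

|Parcel A∩Parcel B|: x∈[5,6], y∈[2,5] → 1·3 = 3.
|Parcel A| = 10.
|Parcel A ∖ Parcel B| = |Parcel A| − |Parcel A∩Parcel B| = 10 − 3 = 7.00.

7.00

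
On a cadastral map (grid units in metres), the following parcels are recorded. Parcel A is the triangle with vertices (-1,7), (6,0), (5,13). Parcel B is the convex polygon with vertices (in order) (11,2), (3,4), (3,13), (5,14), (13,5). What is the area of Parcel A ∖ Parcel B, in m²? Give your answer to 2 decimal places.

|Parcel A| = 42, |Parcel A∩Parcel B| = 20.0392.
|Parcel A ∖ Parcel B| = |Parcel A| − |Parcel A∩Parcel B| = 42 − 20.0392 = 21.96.

21.96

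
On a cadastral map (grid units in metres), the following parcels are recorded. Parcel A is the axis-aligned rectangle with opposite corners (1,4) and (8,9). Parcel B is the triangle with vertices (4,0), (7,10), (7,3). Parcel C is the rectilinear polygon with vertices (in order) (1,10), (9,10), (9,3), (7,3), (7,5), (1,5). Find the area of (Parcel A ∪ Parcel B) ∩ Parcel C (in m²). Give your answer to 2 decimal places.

|Parcel A ∪ Parcel B| = 40.25.
|(Parcel A ∪ Parcel B) ∩ Parcel C| = 29.15.

29.15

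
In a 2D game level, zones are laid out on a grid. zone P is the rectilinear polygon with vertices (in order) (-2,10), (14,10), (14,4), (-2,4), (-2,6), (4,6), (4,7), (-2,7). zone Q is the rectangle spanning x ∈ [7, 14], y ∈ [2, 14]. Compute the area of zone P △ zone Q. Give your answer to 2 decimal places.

|zone P| = 90, |zone Q| = 84, |zone P∩zone Q| = 42.
|zone P △ zone Q| = |zone P| + |zone Q| − 2·|zone P∩zone Q| = 90 + 84 − 84 = 90.00.

90.00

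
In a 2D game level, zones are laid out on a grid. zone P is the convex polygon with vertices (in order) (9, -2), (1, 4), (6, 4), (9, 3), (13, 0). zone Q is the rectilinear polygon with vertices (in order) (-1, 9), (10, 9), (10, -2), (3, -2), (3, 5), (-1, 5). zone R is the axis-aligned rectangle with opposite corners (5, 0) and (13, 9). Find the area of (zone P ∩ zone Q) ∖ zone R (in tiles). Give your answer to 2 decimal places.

8.92

|zone P ∩ zone Q| = 25.375.
|(zone P ∩ zone Q) ∩ zone R| = 16.4583.
|(zone P ∩ zone Q) ∖ zone R| = 25.375 − 16.4583 = 8.92.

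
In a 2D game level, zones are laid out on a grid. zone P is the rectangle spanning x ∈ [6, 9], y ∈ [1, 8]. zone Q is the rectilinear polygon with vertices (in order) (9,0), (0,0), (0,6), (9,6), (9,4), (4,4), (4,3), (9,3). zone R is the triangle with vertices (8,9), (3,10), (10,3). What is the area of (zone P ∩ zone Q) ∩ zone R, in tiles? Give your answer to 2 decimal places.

2.00

The region (zone P ∩ zone Q) ∩ zone R is the polygon with vertices (9,6), (9,4), (7,6).
By the shoelace formula its area is 2.00.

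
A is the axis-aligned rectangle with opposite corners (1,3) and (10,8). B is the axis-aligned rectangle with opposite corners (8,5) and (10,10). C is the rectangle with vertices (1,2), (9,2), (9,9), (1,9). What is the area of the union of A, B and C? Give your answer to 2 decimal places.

By inclusion–exclusion:
Individual areas: |A| = 45, |B| = 10, |C| = 56.
|A∩B|: x∈[8,10], y∈[5,8] → 2·3 = 6.
|A∩C|: x∈[1,9], y∈[3,8] → 8·5 = 40.
|B∩C|: x∈[8,9], y∈[5,9] → 1·4 = 4.
|A∩B∩C| = 3.
|A ∪ B ∪ C| = 111 − 50 + 3 = 64.00.

64.00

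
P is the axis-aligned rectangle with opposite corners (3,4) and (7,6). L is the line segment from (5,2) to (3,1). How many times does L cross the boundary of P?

The segment lies entirely outside P and never meets its boundary.

0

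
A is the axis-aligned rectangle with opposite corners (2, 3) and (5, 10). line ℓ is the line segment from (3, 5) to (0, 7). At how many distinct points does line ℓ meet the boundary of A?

The segment meets the boundary at (2,5.667).

1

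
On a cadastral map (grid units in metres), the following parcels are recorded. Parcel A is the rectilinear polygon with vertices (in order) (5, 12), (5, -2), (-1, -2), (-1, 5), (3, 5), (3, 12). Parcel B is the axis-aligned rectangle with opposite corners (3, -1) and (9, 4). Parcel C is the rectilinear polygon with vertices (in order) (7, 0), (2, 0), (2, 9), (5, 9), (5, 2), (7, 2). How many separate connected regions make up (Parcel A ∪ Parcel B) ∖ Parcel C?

(Parcel A ∪ Parcel B) ∖ Parcel C splits into 2 disjoint pieces (area 43, area 6).

2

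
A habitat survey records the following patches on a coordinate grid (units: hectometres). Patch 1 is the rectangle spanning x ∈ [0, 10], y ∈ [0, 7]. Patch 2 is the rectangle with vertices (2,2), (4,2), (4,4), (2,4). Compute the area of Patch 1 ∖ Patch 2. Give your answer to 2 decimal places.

66.00

|Patch 1∩Patch 2|: x∈[2,4], y∈[2,4] → 2·2 = 4.
|Patch 1| = 70.
|Patch 1 ∖ Patch 2| = |Patch 1| − |Patch 1∩Patch 2| = 70 − 4 = 66.00.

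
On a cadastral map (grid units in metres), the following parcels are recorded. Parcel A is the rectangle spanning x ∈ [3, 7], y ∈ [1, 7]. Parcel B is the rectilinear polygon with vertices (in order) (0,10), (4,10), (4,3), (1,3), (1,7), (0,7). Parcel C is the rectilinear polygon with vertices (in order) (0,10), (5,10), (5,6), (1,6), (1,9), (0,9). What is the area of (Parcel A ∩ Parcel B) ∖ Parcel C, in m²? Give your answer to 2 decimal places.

3.00

|Parcel A ∩ Parcel B| = 4.
|(Parcel A ∩ Parcel B) ∩ Parcel C| = 1.
|(Parcel A ∩ Parcel B) ∖ Parcel C| = 4 − 1 = 3.00.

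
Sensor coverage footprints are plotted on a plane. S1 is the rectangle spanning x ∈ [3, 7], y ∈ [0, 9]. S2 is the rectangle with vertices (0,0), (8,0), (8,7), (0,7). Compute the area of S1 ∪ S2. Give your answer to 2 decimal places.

By inclusion–exclusion:
Individual areas: |S1| = 36, |S2| = 56.
|S1∩S2|: x∈[3,7], y∈[0,7] → 4·7 = 28.
|S1 ∪ S2| = 92 − 28 = 64.00.

64.00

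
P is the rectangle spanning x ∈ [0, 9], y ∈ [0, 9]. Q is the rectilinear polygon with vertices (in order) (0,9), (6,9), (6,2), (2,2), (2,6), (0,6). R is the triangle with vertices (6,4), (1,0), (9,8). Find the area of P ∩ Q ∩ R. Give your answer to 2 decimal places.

The intersection is the polygon with vertices (6,4), (3.5,2), (3,2), (6,5).
By the shoelace formula its area is 2.00.

2.00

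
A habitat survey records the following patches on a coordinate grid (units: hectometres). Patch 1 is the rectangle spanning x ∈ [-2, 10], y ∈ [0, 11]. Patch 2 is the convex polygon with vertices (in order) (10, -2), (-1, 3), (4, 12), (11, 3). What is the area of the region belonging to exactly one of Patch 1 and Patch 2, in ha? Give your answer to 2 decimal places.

64.42

|Patch 1| = 132, |Patch 2| = 84, |Patch 1∩Patch 2| = 75.7905.
|Patch 1 △ Patch 2| = |Patch 1| + |Patch 2| − 2·|Patch 1∩Patch 2| = 132 + 84 − 151.581 = 64.42.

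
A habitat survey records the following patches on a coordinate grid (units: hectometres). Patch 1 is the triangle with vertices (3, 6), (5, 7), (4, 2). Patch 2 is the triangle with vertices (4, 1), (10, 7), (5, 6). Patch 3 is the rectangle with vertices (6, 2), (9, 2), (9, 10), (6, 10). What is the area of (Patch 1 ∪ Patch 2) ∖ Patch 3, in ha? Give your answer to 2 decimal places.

|Patch 1 ∪ Patch 2| = 16.5.
|(Patch 1 ∪ Patch 2) ∩ Patch 3| = 6.
|(Patch 1 ∪ Patch 2) ∖ Patch 3| = 16.5 − 6 = 10.50.

10.50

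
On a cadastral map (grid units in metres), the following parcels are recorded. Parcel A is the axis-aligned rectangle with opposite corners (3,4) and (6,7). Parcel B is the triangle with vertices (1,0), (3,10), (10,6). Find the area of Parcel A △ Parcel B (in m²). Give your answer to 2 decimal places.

|Parcel A| = 9, |Parcel B| = 39, |Parcel A∩Parcel B| = 9.
|Parcel A △ Parcel B| = |Parcel A| + |Parcel B| − 2·|Parcel A∩Parcel B| = 9 + 39 − 18 = 30.00.

30.00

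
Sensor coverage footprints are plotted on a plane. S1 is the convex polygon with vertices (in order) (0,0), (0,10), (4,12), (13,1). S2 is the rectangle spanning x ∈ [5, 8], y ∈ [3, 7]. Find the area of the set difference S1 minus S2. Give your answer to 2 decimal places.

|S1| = 96, |S1∩S2| = 12.
|S1 ∖ S2| = |S1| − |S1∩S2| = 96 − 12 = 84.00.

84.00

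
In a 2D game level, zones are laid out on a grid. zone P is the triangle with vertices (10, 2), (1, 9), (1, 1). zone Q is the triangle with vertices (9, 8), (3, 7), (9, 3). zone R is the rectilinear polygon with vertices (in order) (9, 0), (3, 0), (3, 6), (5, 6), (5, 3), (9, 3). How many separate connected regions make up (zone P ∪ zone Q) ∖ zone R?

2

(zone P ∪ zone Q) ∖ zone R splits into 2 disjoint pieces (area 0.4444, area 35.1363).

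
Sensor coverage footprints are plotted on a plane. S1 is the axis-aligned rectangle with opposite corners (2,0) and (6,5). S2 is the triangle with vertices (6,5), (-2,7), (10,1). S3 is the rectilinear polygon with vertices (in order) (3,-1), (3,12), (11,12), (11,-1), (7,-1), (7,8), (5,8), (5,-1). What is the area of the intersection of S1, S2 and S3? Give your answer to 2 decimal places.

2.00

The intersection is the polygon with vertices (3,4.5), (3,5), (5,5), (5,3.5).
By the shoelace formula its area is 2.00.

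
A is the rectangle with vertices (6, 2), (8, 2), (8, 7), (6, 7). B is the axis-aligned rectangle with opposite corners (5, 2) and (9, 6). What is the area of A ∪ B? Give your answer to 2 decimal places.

By inclusion–exclusion:
Individual areas: |A| = 10, |B| = 16.
|A∩B|: x∈[6,8], y∈[2,6] → 2·4 = 8.
|A ∪ B| = 26 − 8 = 18.00.

18.00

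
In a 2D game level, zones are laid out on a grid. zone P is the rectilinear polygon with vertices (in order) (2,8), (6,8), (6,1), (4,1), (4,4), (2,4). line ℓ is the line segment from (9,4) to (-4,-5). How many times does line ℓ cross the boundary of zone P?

2

The segment meets the boundary at (4.667,1), (6,1.923).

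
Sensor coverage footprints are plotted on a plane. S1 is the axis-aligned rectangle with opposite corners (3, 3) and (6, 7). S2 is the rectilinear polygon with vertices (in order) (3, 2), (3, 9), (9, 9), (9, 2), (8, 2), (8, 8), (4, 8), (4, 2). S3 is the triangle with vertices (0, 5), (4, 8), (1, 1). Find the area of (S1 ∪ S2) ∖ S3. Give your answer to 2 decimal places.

|S1 ∪ S2| = 26.
|(S1 ∪ S2) ∩ S3| = 0.7917.
|(S1 ∪ S2) ∖ S3| = 26 − 0.7917 = 25.21.

25.21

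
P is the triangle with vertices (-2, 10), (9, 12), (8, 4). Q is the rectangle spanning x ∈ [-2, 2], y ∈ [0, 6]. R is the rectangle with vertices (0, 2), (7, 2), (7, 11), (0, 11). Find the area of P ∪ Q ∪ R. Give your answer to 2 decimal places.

93.01

By inclusion–exclusion:
Individual areas: |P| = 43, |Q| = 24, |R| = 63.
|P∩Q| = 0.
|P∩R| = 28.9864.
|Q∩R|: x∈[0,2], y∈[2,6] → 2·4 = 8.
|P∩Q∩R| = 0.
|P ∪ Q ∪ R| = 130 − 36.9864 + 0 = 93.01.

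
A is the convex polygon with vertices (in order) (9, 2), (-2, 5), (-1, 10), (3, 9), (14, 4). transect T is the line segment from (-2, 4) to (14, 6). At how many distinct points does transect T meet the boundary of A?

The segment meets the boundary at (10.549,5.569), (0.514,4.314).

2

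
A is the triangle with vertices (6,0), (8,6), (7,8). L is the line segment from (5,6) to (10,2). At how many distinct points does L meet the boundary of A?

The segment meets the boundary at (7.368,4.105), (6.591,4.727).

2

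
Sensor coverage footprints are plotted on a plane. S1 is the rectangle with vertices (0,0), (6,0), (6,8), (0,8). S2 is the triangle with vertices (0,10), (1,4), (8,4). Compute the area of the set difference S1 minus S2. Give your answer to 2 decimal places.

30.83

|S1| = 48, |S1∩S2| = 17.1667.
|S1 ∖ S2| = |S1| − |S1∩S2| = 48 − 17.1667 = 30.83.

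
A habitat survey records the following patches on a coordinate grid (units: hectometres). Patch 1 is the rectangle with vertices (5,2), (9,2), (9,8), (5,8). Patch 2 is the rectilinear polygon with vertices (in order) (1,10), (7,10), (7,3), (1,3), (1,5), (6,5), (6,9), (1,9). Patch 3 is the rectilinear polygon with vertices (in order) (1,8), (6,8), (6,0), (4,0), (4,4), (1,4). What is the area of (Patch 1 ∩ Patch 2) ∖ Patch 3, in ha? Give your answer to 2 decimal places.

|Patch 1 ∩ Patch 2| = 7.
|(Patch 1 ∩ Patch 2) ∩ Patch 3| = 2.
|(Patch 1 ∩ Patch 2) ∖ Patch 3| = 7 − 2 = 5.00.

5.00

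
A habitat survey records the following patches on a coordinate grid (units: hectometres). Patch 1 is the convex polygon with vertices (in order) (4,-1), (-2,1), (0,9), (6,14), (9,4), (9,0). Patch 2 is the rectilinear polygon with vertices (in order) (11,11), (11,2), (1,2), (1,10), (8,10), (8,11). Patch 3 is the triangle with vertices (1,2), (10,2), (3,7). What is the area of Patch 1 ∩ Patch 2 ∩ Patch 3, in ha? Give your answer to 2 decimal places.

22.14

The intersection is the polygon with vertices (9,2), (1,2), (3,7), (9,2.714).
By the shoelace formula its area is 22.14.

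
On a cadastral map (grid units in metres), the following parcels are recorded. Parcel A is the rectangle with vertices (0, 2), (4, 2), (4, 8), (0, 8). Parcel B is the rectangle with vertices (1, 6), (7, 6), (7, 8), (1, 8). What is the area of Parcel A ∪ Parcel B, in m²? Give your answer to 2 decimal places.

By inclusion–exclusion:
Individual areas: |Parcel A| = 24, |Parcel B| = 12.
|Parcel A∩Parcel B|: x∈[1,4], y∈[6,8] → 3·2 = 6.
|Parcel A ∪ Parcel B| = 36 − 6 = 30.00.

30.00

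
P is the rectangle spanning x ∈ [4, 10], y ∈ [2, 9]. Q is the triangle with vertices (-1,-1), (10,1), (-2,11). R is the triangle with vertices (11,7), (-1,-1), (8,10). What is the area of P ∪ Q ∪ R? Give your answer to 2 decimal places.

101.14

By inclusion–exclusion:
Individual areas: |P| = 42, |Q| = 67, |R| = 30.
|P∩Q| = 9.6.
|P∩R| = 21.3131.
|Q∩R| = 11.2337.
|P∩Q∩R| = 4.2893.
|P ∪ Q ∪ R| = 139 − 42.1469 + 4.2893 = 101.14.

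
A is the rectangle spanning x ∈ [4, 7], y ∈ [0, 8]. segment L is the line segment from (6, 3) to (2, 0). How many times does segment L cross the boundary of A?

1

The segment meets the boundary at (4,1.5).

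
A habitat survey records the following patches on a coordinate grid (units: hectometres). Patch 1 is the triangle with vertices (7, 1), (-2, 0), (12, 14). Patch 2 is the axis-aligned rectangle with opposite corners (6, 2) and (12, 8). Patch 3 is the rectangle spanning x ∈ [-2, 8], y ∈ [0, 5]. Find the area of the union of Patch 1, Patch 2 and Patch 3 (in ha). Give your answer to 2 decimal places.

95.58

By inclusion–exclusion:
Individual areas: |Patch 1| = 56, |Patch 2| = 36, |Patch 3| = 50.
|Patch 1∩Patch 2| = 15.2308.
|Patch 1∩Patch 3| = 30.7.
|Patch 2∩Patch 3|: x∈[6,8], y∈[2,5] → 2·3 = 6.
|Patch 1∩Patch 2∩Patch 3| = 5.5077.
|Patch 1 ∪ Patch 2 ∪ Patch 3| = 142 − 51.9308 + 5.5077 = 95.58.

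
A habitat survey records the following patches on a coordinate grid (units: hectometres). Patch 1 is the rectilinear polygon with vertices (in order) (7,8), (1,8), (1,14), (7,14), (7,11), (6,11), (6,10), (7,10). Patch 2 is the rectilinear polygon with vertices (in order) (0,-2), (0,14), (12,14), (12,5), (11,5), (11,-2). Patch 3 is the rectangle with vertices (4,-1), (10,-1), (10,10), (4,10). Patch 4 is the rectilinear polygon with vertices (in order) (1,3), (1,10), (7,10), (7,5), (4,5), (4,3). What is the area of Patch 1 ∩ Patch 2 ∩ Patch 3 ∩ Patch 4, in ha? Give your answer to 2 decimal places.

The intersection is the polygon with vertices (7,8), (4,8), (4,10), (6,10), (7,10).
By the shoelace formula its area is 6.00.

6.00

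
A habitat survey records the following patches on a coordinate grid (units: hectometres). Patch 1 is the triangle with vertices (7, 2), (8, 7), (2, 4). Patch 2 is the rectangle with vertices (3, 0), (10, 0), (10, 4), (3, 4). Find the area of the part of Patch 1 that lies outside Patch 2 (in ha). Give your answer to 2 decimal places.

8.30

|Patch 1| = 13.5, |Patch 1∩Patch 2| = 5.2.
|Patch 1 ∖ Patch 2| = |Patch 1| − |Patch 1∩Patch 2| = 13.5 − 5.2 = 8.30.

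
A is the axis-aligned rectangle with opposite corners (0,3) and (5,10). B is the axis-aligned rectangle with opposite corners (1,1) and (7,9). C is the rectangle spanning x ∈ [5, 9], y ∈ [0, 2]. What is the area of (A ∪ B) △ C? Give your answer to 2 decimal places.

|A ∪ B| = 59.
|(A ∪ B) ∩ C| = 2.
|(A ∪ B) △ C| = 59 + 8 − 4 = 63.00.

63.00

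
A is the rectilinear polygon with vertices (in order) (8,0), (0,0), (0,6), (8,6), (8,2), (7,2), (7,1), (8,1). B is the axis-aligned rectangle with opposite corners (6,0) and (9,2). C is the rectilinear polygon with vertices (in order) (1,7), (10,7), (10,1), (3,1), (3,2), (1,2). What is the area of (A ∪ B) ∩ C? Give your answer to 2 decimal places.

The region (A ∪ B) ∩ C is the polygon with vertices (8,6), (8,2), (9,2), (9,1), (3,1), (3,2), (1,2), (1,6).
By the shoelace formula its area is 34.00.

34.00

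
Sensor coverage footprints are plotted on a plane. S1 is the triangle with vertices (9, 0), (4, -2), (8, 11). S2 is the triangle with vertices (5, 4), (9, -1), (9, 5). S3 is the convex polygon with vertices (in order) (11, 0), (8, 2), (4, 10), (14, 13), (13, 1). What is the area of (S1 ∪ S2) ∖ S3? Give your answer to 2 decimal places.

17.68

|S1 ∪ S2| = 30.3343.
|(S1 ∪ S2) ∩ S3| = 12.6587.
|(S1 ∪ S2) ∖ S3| = 30.3343 − 12.6587 = 17.68.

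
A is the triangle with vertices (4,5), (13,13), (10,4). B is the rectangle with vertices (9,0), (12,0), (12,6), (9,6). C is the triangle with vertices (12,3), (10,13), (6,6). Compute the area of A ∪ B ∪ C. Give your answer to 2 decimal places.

By inclusion–exclusion:
Individual areas: |A| = 28.5, |B| = 18, |C| = 27.
|A∩B| = 2.5833.
|A∩C| = 18.3297.
|B∩C| = 5.85.
|A∩B∩C| = 2.4167.
|A ∪ B ∪ C| = 73.5 − 26.763 + 2.4167 = 49.15.

49.15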